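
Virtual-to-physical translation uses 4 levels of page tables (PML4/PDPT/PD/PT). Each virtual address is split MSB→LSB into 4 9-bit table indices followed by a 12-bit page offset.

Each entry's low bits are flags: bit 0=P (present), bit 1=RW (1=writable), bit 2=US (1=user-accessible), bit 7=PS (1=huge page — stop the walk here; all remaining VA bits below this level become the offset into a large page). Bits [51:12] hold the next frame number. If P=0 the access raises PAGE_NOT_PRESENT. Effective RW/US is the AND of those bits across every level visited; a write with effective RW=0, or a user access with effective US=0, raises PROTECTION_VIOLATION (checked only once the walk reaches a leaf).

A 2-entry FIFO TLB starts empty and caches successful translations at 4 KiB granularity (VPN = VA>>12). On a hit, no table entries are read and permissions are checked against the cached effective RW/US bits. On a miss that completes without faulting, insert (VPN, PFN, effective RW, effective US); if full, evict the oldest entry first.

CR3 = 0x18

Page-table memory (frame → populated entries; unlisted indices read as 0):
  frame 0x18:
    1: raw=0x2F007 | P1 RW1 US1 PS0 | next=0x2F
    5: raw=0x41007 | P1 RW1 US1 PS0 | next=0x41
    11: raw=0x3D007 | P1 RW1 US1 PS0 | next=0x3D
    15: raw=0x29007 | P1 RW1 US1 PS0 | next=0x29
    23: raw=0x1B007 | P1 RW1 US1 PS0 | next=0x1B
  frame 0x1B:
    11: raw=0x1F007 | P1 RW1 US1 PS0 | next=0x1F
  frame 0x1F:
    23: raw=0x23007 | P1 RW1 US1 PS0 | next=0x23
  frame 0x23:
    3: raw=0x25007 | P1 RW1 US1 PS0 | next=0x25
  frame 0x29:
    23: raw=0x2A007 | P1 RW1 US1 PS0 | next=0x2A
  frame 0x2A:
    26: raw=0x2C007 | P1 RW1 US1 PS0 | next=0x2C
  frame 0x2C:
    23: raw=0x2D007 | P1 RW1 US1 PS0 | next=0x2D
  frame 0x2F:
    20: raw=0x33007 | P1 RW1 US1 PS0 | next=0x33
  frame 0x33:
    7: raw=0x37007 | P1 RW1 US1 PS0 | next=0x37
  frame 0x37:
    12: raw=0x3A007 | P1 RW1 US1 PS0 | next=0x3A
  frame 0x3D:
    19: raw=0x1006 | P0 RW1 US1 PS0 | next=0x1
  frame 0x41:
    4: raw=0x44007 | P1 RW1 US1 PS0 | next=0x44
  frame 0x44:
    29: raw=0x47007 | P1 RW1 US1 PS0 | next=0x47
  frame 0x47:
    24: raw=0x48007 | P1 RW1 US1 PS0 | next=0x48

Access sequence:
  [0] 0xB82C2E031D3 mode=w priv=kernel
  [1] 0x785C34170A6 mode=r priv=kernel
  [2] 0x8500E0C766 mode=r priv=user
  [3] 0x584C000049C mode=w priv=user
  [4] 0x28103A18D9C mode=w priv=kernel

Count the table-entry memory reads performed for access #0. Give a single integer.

Per-access translation:
#0 VA=0xB82C2E031D3 (w,kernel):
  [0] read 0x18 idx=23: raw=0x1B007 flags P=1 W=1 U=1 S=0
  [1] read 0x1B idx=11: raw=0x1F007 flags P=1 W=1 U=1 S=0
  [2] read 0x1F idx=23: raw=0x23007 flags P=1 W=1 U=1 S=0
  [3] read 0x23 idx=3: raw=0x25007 flags P=1 W=1 U=1 S=0
  ⇒ phys 0x251D3  [4 reads]
#1 VA=0x785C34170A6 (r,kernel):
  [0] read 0x18 idx=15: raw=0x29007 flags P=1 W=1 U=1 S=0
  [1] read 0x29 idx=23: raw=0x2A007 flags P=1 W=1 U=1 S=0
  [2] read 0x2A idx=26: raw=0x2C007 flags P=1 W=1 U=1 S=0
  [3] read 0x2C idx=23: raw=0x2D007 flags P=1 W=1 U=1 S=0
  ⇒ phys 0x2D0A6  [4 reads]
#2 VA=0x8500E0C766 (r,user):
  [0] read 0x18 idx=1: raw=0x2F007 flags P=1 W=1 U=1 S=0
  [1] read 0x2F idx=20: raw=0x33007 flags P=1 W=1 U=1 S=0
  [2] read 0x33 idx=7: raw=0x37007 flags P=1 W=1 U=1 S=0
  [3] read 0x37 idx=12: raw=0x3A007 flags P=1 W=1 U=1 S=0
  ⇒ phys 0x3A766  [4 reads]
#3 VA=0x584C000049C (w,user):
  [0] read 0x18 idx=11: raw=0x3D007 flags P=1 W=1 U=1 S=0
  [1] read 0x3D idx=19: raw=0x1006 flags P=0 W=1 U=1 S=0
  ⇒ fault: PAGE_NOT_PRESENT  — 2 lookups
#4 VA=0x28103A18D9C (w,kernel):
  [0] read 0x18 idx=5: raw=0x41007 flags P=1 W=1 U=1 S=0
  [1] read 0x41 idx=4: raw=0x44007 flags P=1 W=1 U=1 S=0
  [2] read 0x44 idx=29: raw=0x47007 flags P=1 W=1 U=1 S=0
  [3] read 0x47 idx=24: raw=0x48007 flags P=1 W=1 U=1 S=0
  ⇒ phys 0x48D9C  [4 reads]

Entries read for #0: 4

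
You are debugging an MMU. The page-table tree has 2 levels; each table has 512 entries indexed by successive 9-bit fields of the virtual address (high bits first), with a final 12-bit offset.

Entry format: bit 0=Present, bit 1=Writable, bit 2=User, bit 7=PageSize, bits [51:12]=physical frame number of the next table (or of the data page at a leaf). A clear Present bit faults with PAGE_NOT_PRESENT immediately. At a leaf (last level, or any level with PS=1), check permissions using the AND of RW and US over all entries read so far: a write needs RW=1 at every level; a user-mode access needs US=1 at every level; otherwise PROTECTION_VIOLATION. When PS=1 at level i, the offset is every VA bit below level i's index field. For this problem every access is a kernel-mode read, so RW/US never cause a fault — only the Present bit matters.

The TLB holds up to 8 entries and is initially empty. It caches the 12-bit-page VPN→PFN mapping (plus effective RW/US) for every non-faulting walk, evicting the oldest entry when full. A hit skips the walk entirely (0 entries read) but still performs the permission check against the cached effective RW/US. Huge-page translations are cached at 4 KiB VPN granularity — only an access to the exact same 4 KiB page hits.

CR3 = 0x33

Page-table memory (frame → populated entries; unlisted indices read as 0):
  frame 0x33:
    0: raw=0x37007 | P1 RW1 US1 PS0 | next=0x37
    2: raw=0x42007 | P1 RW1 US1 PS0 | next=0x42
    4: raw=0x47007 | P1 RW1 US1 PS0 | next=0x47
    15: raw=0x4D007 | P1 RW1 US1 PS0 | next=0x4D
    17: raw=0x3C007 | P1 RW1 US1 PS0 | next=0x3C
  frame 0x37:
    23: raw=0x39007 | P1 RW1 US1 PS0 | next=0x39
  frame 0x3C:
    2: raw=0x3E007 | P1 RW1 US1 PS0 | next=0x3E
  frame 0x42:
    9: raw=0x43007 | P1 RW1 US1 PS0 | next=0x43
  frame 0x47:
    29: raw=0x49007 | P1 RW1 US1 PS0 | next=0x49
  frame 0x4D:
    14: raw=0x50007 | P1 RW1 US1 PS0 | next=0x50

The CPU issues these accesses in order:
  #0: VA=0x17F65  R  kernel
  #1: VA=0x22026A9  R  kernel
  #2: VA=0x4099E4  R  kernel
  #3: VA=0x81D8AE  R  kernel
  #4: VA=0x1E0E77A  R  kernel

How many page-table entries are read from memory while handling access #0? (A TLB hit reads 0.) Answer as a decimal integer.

Trace:
#0 VA=0x17F65 (r,kernel):
  L0 @0x33[0] → 0x37007  P=1,RW=1,US=1,PS=0
  L1 @0x37[23] → 0x39007  P=1,RW=1,US=1,PS=0
  ⇒ phys 0x39F65  [2 reads]
#1 VA=0x22026A9 (r,kernel):
  L0 @0x33[17] → 0x3C007  P=1,RW=1,US=1,PS=0
  L1 @0x3C[2] → 0x3E007  P=1,RW=1,US=1,PS=0
  ⇒ phys 0x3E6A9  [2 reads]
#2 VA=0x4099E4 (r,kernel):
  L0 @0x33[2] → 0x42007  P=1,RW=1,US=1,PS=0
  L1 @0x42[9] → 0x43007  P=1,RW=1,US=1,PS=0
  ⇒ phys 0x439E4  [2 reads]
#3 VA=0x81D8AE (r,kernel):
  L0 @0x33[4] → 0x47007  P=1,RW=1,US=1,PS=0
  L1 @0x47[29] → 0x49007  P=1,RW=1,US=1,PS=0
  ⇒ phys 0x498AE  [2 reads]
#4 VA=0x1E0E77A (r,kernel):
  L0 @0x33[15] → 0x4D007  P=1,RW=1,US=1,PS=0
  L1 @0x4D[14] → 0x50007  P=1,RW=1,US=1,PS=0
  ⇒ phys 0x5077A  [2 reads]

Entries read for #0: 2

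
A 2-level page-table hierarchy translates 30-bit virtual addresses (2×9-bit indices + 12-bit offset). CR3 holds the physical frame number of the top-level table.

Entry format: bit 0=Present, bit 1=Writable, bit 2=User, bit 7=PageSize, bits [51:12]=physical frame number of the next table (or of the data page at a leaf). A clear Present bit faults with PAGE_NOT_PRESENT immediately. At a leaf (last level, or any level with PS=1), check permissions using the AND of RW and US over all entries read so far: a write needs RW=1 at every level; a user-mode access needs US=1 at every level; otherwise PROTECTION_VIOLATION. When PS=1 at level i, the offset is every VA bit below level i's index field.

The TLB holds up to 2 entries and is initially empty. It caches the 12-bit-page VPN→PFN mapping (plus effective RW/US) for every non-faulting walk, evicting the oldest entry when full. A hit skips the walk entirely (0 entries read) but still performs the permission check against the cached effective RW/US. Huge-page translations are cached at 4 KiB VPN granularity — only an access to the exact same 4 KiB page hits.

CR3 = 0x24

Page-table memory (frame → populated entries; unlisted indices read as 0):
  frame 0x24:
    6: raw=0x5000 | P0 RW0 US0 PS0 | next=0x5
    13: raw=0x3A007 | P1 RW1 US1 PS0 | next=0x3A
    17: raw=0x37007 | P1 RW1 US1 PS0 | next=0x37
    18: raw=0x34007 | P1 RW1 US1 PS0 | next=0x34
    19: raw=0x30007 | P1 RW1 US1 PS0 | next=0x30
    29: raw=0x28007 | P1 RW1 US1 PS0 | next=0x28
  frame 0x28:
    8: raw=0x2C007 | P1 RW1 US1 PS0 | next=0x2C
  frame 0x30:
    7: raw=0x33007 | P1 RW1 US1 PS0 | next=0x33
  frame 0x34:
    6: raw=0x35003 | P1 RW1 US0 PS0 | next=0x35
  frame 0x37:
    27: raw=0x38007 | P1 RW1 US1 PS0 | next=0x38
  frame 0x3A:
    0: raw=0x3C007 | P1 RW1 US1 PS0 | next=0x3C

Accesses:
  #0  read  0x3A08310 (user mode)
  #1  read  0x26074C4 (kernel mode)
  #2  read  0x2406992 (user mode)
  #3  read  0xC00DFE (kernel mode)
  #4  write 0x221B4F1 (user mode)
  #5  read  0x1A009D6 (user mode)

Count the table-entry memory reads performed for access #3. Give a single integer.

Trace:
#0 VA=0x3A08310 (r,user):
  L0: frame=0x24 idx=29 entry=0x28007 [P=1 RW=1 US=1 PS=0]
  L1: frame=0x28 idx=8 entry=0x2C007 [P=1 RW=1 US=1 PS=0]
  ✓ 0x2C310  — 2 lookups
#1 VA=0x26074C4 (r,kernel):
  L0: frame=0x24 idx=19 entry=0x30007 [P=1 RW=1 US=1 PS=0]
  L1: frame=0x30 idx=7 entry=0x33007 [P=1 RW=1 US=1 PS=0]
  ✓ 0x334C4  — 2 lookups
#2 VA=0x2406992 (r,user):
  L0: frame=0x24 idx=18 entry=0x34007 [P=1 RW=1 US=1 PS=0]
  L1: frame=0x34 idx=6 entry=0x35003 [P=1 RW=1 US=0 PS=0]
  → PROTECTION_VIOLATION  (2 entries read)
#3 VA=0xC00DFE (r,kernel):
  L0: frame=0x24 idx=6 entry=0x5000 [P=0 RW=0 US=0 PS=0]
  → PAGE_NOT_PRESENT  (1 entries read)
#4 VA=0x221B4F1 (w,user):
  L0: frame=0x24 idx=17 entry=0x37007 [P=1 RW=1 US=1 PS=0]
  L1: frame=0x37 idx=27 entry=0x38007 [P=1 RW=1 US=1 PS=0]
  ✓ 0x384F1  — 2 lookups
#5 VA=0x1A009D6 (r,user):
  L0: frame=0x24 idx=13 entry=0x3A007 [P=1 RW=1 US=1 PS=0]
  L1: frame=0x3A idx=0 entry=0x3C007 [P=1 RW=1 US=1 PS=0]
  ✓ 0x3C9D6  — 2 lookups

Entries read for #3: 1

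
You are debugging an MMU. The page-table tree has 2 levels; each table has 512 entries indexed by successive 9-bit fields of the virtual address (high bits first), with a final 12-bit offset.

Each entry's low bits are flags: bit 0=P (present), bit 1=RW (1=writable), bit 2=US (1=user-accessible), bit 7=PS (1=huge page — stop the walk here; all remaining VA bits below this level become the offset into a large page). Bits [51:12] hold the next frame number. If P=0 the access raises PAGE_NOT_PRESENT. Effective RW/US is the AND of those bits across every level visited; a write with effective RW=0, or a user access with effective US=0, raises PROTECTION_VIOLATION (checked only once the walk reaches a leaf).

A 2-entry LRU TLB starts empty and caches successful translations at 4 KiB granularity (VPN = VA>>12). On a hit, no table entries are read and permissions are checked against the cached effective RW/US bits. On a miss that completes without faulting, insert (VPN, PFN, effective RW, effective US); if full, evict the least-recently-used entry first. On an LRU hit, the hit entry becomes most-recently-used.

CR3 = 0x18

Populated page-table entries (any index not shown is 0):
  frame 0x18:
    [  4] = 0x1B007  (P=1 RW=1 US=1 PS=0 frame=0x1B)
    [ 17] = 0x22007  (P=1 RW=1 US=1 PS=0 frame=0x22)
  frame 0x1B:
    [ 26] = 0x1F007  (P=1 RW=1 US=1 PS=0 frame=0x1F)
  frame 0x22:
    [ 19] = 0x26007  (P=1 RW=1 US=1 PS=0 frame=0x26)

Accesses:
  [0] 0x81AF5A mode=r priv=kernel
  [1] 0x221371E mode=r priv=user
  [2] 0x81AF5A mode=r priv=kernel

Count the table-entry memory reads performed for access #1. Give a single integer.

Trace:
#0 VA=0x81AF5A (r,kernel):
  L0: frame=0x18 idx=4 entry=0x1B007 [P=1 RW=1 US=1 PS=0]
  L1: frame=0x1B idx=26 entry=0x1F007 [P=1 RW=1 US=1 PS=0]
  ✓ 0x1FF5A  — 2 lookups
#1 VA=0x221371E (r,user):
  L0: frame=0x18 idx=17 entry=0x22007 [P=1 RW=1 US=1 PS=0]
  L1: frame=0x22 idx=19 entry=0x26007 [P=1 RW=1 US=1 PS=0]
  ✓ 0x2671E  — 2 lookups
#2 VA=0x81AF5A (r,kernel):
  TLB hit vpn=0x81A → PA=0x1FF5A

Entries read for #1: 2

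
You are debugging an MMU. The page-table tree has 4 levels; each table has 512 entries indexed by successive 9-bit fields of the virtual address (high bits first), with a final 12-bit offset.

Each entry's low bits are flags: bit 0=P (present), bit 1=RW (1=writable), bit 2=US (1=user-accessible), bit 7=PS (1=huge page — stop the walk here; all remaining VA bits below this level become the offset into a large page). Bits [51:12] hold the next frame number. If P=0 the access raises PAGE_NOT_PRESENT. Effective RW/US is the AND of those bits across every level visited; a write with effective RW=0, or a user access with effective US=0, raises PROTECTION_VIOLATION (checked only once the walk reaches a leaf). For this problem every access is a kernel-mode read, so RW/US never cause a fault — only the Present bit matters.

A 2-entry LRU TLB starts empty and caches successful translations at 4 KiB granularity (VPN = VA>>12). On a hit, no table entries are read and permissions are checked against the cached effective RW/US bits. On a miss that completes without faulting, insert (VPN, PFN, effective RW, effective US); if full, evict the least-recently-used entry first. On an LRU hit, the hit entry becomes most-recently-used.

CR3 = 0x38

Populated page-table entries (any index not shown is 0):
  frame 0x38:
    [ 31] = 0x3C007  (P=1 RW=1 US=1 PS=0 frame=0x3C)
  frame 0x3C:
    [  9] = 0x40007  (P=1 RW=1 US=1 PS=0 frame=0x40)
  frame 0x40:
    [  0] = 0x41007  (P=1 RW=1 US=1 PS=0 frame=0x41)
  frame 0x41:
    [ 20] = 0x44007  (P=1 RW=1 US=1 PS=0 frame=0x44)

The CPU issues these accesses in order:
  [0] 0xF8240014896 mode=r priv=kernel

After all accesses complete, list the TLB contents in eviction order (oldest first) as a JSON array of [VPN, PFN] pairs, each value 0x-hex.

Trace:
#0 VA=0xF8240014896 (r,kernel):
  lvl0: tbl 0x38, slot 31 ⇒ 0x3C007 (P1/RW1/US1/PS0)
  lvl1: tbl 0x3C, slot 9 ⇒ 0x40007 (P1/RW1/US1/PS0)
  lvl2: tbl 0x40, slot 0 ⇒ 0x41007 (P1/RW1/US1/PS0)
  lvl3: tbl 0x41, slot 20 ⇒ 0x44007 (P1/RW1/US1/PS0)
  ⇒ phys 0x44896  [4 reads]

TLB: [["0xF8240014", "0x44"]]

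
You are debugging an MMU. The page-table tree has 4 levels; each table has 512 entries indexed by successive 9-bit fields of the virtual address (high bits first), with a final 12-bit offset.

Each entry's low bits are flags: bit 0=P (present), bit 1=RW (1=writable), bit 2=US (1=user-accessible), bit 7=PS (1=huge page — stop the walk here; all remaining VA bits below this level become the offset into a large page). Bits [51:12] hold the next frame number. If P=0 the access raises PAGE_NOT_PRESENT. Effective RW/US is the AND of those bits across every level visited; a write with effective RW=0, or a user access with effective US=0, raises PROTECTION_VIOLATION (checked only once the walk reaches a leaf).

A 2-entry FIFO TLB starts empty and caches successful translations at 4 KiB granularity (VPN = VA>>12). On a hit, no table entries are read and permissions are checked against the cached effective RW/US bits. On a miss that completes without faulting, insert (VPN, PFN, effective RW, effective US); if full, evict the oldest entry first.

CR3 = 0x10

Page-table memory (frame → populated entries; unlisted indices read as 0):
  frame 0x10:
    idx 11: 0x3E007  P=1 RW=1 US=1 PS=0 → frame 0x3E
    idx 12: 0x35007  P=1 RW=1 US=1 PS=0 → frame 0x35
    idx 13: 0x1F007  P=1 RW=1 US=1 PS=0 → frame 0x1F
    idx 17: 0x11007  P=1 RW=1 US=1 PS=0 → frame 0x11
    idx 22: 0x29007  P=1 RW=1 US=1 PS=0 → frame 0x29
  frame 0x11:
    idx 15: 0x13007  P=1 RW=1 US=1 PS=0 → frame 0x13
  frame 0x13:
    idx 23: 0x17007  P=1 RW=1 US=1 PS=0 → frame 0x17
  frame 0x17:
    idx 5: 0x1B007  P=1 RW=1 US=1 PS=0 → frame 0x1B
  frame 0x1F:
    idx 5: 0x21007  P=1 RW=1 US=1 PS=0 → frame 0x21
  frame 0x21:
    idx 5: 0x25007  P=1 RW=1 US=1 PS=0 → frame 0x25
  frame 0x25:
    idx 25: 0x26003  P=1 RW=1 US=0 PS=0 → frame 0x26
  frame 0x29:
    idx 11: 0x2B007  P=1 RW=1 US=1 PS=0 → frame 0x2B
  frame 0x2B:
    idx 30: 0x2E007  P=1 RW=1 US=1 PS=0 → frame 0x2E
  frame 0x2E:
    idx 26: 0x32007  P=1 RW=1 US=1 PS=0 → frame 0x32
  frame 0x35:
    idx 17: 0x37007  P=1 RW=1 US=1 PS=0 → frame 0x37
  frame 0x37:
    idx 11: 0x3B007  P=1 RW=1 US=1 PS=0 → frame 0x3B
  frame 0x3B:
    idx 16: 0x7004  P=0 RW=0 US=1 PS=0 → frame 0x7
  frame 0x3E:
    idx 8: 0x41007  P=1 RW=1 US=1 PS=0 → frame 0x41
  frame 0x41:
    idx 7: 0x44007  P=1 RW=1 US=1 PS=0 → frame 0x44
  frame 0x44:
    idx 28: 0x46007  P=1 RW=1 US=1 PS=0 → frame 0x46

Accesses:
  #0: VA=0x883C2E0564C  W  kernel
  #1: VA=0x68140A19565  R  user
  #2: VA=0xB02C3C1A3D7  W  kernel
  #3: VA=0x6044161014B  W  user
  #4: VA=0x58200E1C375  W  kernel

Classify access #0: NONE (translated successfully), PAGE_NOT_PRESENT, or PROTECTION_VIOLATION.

Per-access translation:
#0 VA=0x883C2E0564C (w,kernel):
  lvl0: tbl 0x10, slot 17 ⇒ 0x11007 (P1/RW1/US1/PS0)
  lvl1: tbl 0x11, slot 15 ⇒ 0x13007 (P1/RW1/US1/PS0)
  lvl2: tbl 0x13, slot 23 ⇒ 0x17007 (P1/RW1/US1/PS0)
  lvl3: tbl 0x17, slot 5 ⇒ 0x1B007 (P1/RW1/US1/PS0)
  ✓ 0x1B64C  — 4 lookups
#1 VA=0x68140A19565 (r,user):
  lvl0: tbl 0x10, slot 13 ⇒ 0x1F007 (P1/RW1/US1/PS0)
  lvl1: tbl 0x1F, slot 5 ⇒ 0x21007 (P1/RW1/US1/PS0)
  lvl2: tbl 0x21, slot 5 ⇒ 0x25007 (P1/RW1/US1/PS0)
  lvl3: tbl 0x25, slot 25 ⇒ 0x26003 (P1/RW1/US0/PS0)
  → PROTECTION_VIOLATION  (4 entries read)
#2 VA=0xB02C3C1A3D7 (w,kernel):
  lvl0: tbl 0x10, slot 22 ⇒ 0x29007 (P1/RW1/US1/PS0)
  lvl1: tbl 0x29, slot 11 ⇒ 0x2B007 (P1/RW1/US1/PS0)
  lvl2: tbl 0x2B, slot 30 ⇒ 0x2E007 (P1/RW1/US1/PS0)
  lvl3: tbl 0x2E, slot 26 ⇒ 0x32007 (P1/RW1/US1/PS0)
  ✓ 0x323D7  — 4 lookups
#3 VA=0x6044161014B (w,user):
  lvl0: tbl 0x10, slot 12 ⇒ 0x35007 (P1/RW1/US1/PS0)
  lvl1: tbl 0x35, slot 17 ⇒ 0x37007 (P1/RW1/US1/PS0)
  lvl2: tbl 0x37, slot 11 ⇒ 0x3B007 (P1/RW1/US1/PS0)
  lvl3: tbl 0x3B, slot 16 ⇒ 0x7004 (P0/RW0/US1/PS0)
  → PAGE_NOT_PRESENT  (4 entries read)
#4 VA=0x58200E1C375 (w,kernel):
  lvl0: tbl 0x10, slot 11 ⇒ 0x3E007 (P1/RW1/US1/PS0)
  lvl1: tbl 0x3E, slot 8 ⇒ 0x41007 (P1/RW1/US1/PS0)
  lvl2: tbl 0x41, slot 7 ⇒ 0x44007 (P1/RW1/US1/PS0)
  lvl3: tbl 0x44, slot 28 ⇒ 0x46007 (P1/RW1/US1/PS0)
  ✓ 0x46375  — 4 lookups

Access #0 fault: NONE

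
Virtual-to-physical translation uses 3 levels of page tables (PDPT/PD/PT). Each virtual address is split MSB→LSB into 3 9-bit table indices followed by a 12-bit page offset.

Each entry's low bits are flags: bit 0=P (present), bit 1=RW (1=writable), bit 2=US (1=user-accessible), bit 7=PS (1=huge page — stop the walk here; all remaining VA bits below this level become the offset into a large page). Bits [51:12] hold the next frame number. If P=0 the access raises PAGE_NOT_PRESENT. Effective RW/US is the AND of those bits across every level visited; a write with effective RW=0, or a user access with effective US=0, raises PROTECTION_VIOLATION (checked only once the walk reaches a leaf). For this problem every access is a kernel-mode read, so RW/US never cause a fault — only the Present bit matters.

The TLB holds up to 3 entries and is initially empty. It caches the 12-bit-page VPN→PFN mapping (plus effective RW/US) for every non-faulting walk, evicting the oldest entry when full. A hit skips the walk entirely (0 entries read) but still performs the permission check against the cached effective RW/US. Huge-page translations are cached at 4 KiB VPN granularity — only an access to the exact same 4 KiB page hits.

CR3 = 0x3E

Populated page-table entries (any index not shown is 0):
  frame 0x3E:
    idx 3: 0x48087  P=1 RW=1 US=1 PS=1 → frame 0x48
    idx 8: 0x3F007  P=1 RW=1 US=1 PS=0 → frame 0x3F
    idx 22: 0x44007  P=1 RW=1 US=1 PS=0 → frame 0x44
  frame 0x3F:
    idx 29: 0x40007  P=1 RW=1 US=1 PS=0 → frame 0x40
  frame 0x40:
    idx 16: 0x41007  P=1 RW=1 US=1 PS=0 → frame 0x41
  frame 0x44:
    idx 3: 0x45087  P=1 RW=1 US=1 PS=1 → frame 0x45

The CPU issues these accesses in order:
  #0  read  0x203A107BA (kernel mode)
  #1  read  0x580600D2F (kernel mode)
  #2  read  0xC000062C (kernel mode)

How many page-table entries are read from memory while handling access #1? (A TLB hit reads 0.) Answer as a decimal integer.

Trace:
#0 VA=0x203A107BA (r,kernel):
  L0 @0x3E[8] → 0x3F007  P=1,RW=1,US=1,PS=0
  L1 @0x3F[29] → 0x40007  P=1,RW=1,US=1,PS=0
  L2 @0x40[16] → 0x41007  P=1,RW=1,US=1,PS=0
  ⇒ phys 0x417BA  [3 reads]
#1 VA=0x580600D2F (r,kernel):
  L0 @0x3E[22] → 0x44007  P=1,RW=1,US=1,PS=0
  L1 @0x44[3] → 0x45087  P=1,RW=1,US=1,PS=1
  ⇒ phys 0x45D2F (huge @L1)  [2 reads]
#2 VA=0xC000062C (r,kernel):
  L0 @0x3E[3] → 0x48087  P=1,RW=1,US=1,PS=1
  ⇒ phys 0x4862C (huge @L0)  [1 reads]

Entries read for #1: 2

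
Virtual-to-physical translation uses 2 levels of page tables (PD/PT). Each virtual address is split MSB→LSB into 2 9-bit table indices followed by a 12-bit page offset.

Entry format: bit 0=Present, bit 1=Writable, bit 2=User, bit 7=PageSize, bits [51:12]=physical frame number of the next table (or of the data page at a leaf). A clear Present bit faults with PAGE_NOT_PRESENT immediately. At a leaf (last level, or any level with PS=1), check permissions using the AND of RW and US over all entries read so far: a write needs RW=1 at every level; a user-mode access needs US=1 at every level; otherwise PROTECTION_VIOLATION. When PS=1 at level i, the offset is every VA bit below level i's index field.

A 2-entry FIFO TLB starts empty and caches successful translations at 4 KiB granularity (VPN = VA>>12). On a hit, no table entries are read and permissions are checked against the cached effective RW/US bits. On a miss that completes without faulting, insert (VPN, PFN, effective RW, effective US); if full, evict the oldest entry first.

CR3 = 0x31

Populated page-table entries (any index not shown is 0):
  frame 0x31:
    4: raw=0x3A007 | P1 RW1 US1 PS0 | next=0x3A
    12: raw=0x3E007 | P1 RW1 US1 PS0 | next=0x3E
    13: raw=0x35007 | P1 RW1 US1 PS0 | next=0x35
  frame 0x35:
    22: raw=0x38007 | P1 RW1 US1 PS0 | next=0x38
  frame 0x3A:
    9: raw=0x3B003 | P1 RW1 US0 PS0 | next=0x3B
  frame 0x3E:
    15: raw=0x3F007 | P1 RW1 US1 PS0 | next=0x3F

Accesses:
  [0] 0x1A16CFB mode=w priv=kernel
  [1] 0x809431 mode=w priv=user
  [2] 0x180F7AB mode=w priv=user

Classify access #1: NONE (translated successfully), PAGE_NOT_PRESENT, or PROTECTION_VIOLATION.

Per-access translation:
#0 VA=0x1A16CFB (w,kernel):
  [0] read 0x31 idx=13: raw=0x35007 flags P=1 W=1 U=1 S=0
  [1] read 0x35 idx=22: raw=0x38007 flags P=1 W=1 U=1 S=0
  ⇒ phys 0x38CFB  [2 reads]
#1 VA=0x809431 (w,user):
  [0] read 0x31 idx=4: raw=0x3A007 flags P=1 W=1 U=1 S=0
  [1] read 0x3A idx=9: raw=0x3B003 flags P=1 W=1 U=0 S=0
  ⇒ fault: PROTECTION_VIOLATION  — 2 lookups
#2 VA=0x180F7AB (w,user):
  [0] read 0x31 idx=12: raw=0x3E007 flags P=1 W=1 U=1 S=0
  [1] read 0x3E idx=15: raw=0x3F007 flags P=1 W=1 U=1 S=0
  ⇒ phys 0x3F7AB  [2 reads]

Access #1 fault: PROTECTION_VIOLATION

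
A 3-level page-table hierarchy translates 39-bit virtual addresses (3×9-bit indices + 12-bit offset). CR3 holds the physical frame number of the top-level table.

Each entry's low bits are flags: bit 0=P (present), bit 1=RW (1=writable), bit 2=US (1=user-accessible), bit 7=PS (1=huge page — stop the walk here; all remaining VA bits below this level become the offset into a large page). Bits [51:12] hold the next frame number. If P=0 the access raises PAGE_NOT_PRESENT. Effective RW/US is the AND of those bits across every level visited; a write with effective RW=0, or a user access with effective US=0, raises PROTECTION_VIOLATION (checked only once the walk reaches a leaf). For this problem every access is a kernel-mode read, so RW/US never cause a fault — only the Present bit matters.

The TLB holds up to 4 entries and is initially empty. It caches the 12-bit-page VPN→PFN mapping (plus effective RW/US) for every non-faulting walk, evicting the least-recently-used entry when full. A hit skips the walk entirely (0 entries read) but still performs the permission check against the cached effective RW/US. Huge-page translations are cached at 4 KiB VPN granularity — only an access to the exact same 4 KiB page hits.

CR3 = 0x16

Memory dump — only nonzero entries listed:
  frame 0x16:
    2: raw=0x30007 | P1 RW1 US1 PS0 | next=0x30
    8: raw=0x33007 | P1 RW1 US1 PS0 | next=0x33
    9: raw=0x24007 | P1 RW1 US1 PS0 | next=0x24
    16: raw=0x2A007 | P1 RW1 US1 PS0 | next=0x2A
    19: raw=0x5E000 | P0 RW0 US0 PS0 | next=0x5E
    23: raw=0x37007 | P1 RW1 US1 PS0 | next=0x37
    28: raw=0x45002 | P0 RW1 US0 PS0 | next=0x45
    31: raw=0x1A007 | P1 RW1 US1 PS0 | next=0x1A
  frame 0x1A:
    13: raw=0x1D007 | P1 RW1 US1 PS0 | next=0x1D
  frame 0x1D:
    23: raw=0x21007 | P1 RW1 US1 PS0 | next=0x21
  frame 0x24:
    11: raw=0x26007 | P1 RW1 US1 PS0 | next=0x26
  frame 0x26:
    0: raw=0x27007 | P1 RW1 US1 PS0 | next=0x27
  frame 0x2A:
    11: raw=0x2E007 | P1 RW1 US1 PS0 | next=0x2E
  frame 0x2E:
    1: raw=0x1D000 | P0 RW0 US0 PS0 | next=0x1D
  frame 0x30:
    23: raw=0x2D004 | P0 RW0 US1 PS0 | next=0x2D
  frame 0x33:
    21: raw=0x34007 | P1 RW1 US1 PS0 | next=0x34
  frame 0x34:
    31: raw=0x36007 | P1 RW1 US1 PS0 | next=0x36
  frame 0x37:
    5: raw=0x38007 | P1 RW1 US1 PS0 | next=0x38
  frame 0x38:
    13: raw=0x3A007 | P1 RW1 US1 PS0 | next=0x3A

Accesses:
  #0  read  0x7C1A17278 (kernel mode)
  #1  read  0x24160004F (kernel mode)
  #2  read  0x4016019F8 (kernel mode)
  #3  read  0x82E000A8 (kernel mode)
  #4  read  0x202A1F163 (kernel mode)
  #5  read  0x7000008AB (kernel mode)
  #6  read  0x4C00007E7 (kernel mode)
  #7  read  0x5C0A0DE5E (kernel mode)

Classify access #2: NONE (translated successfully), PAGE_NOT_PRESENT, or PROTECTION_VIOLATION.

Trace:
#0 VA=0x7C1A17278 (r,kernel):
  L0 @0x16[31] → 0x1A007  P=1,RW=1,US=1,PS=0
  L1 @0x1A[13] → 0x1D007  P=1,RW=1,US=1,PS=0
  L2 @0x1D[23] → 0x21007  P=1,RW=1,US=1,PS=0
  ✓ 0x21278  — 3 lookups
#1 VA=0x24160004F (r,kernel):
  L0 @0x16[9] → 0x24007  P=1,RW=1,US=1,PS=0
  L1 @0x24[11] → 0x26007  P=1,RW=1,US=1,PS=0
  L2 @0x26[0] → 0x27007  P=1,RW=1,US=1,PS=0
  ✓ 0x2704F  — 3 lookups
#2 VA=0x4016019F8 (r,kernel):
  L0 @0x16[16] → 0x2A007  P=1,RW=1,US=1,PS=0
  L1 @0x2A[11] → 0x2E007  P=1,RW=1,US=1,PS=0
  L2 @0x2E[1] → 0x1D000  P=0,RW=0,US=0,PS=0
  → PAGE_NOT_PRESENT  (3 entries read)
#3 VA=0x82E000A8 (r,kernel):
  L0 @0x16[2] → 0x30007  P=1,RW=1,US=1,PS=0
  L1 @0x30[23] → 0x2D004  P=0,RW=0,US=1,PS=0
  → PAGE_NOT_PRESENT  (2 entries read)
#4 VA=0x202A1F163 (r,kernel):
  L0 @0x16[8] → 0x33007  P=1,RW=1,US=1,PS=0
  L1 @0x33[21] → 0x34007  P=1,RW=1,US=1,PS=0
  L2 @0x34[31] → 0x36007  P=1,RW=1,US=1,PS=0
  ✓ 0x36163  — 3 lookups
#5 VA=0x7000008AB (r,kernel):
  L0 @0x16[28] → 0x45002  P=0,RW=1,US=0,PS=0
  → PAGE_NOT_PRESENT  (1 entries read)
#6 VA=0x4C00007E7 (r,kernel):
  L0 @0x16[19] → 0x5E000  P=0,RW=0,US=0,PS=0
  → PAGE_NOT_PRESENT  (1 entries read)
#7 VA=0x5C0A0DE5E (r,kernel):
  L0 @0x16[23] → 0x37007  P=1,RW=1,US=1,PS=0
  L1 @0x37[5] → 0x38007  P=1,RW=1,US=1,PS=0
  L2 @0x38[13] → 0x3A007  P=1,RW=1,US=1,PS=0
  ✓ 0x3AE5E  — 3 lookups

Access #2 fault: PAGE_NOT_PRESENT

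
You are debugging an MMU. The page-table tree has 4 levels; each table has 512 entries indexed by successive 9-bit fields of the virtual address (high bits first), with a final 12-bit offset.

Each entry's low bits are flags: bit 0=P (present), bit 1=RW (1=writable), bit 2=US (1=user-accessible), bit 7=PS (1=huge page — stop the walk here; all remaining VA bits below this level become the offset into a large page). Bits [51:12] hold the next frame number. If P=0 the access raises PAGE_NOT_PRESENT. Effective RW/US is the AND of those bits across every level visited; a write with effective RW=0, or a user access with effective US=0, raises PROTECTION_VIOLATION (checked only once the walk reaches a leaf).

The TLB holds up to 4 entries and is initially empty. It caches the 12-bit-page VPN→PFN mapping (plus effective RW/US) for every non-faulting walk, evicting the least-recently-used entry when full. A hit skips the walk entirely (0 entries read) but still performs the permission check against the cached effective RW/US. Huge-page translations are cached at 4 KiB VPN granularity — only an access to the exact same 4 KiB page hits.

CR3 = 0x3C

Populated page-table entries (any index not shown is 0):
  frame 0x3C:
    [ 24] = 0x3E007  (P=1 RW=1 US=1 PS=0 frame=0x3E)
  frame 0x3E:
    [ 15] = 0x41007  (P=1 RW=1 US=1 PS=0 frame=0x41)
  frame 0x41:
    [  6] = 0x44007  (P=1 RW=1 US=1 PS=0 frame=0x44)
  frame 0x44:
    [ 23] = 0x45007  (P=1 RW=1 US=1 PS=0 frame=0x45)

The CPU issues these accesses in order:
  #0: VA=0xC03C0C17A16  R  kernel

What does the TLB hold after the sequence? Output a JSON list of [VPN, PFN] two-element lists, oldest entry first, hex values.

Per-access translation:
#0 VA=0xC03C0C17A16 (r,kernel):
  [0] read 0x3C idx=24: raw=0x3E007 flags P=1 W=1 U=1 S=0
  [1] read 0x3E idx=15: raw=0x41007 flags P=1 W=1 U=1 S=0
  [2] read 0x41 idx=6: raw=0x44007 flags P=1 W=1 U=1 S=0
  [3] read 0x44 idx=23: raw=0x45007 flags P=1 W=1 U=1 S=0
  ⇒ phys 0x45A16  [4 reads]

TLB: [["0xC03C0C17", "0x45"]]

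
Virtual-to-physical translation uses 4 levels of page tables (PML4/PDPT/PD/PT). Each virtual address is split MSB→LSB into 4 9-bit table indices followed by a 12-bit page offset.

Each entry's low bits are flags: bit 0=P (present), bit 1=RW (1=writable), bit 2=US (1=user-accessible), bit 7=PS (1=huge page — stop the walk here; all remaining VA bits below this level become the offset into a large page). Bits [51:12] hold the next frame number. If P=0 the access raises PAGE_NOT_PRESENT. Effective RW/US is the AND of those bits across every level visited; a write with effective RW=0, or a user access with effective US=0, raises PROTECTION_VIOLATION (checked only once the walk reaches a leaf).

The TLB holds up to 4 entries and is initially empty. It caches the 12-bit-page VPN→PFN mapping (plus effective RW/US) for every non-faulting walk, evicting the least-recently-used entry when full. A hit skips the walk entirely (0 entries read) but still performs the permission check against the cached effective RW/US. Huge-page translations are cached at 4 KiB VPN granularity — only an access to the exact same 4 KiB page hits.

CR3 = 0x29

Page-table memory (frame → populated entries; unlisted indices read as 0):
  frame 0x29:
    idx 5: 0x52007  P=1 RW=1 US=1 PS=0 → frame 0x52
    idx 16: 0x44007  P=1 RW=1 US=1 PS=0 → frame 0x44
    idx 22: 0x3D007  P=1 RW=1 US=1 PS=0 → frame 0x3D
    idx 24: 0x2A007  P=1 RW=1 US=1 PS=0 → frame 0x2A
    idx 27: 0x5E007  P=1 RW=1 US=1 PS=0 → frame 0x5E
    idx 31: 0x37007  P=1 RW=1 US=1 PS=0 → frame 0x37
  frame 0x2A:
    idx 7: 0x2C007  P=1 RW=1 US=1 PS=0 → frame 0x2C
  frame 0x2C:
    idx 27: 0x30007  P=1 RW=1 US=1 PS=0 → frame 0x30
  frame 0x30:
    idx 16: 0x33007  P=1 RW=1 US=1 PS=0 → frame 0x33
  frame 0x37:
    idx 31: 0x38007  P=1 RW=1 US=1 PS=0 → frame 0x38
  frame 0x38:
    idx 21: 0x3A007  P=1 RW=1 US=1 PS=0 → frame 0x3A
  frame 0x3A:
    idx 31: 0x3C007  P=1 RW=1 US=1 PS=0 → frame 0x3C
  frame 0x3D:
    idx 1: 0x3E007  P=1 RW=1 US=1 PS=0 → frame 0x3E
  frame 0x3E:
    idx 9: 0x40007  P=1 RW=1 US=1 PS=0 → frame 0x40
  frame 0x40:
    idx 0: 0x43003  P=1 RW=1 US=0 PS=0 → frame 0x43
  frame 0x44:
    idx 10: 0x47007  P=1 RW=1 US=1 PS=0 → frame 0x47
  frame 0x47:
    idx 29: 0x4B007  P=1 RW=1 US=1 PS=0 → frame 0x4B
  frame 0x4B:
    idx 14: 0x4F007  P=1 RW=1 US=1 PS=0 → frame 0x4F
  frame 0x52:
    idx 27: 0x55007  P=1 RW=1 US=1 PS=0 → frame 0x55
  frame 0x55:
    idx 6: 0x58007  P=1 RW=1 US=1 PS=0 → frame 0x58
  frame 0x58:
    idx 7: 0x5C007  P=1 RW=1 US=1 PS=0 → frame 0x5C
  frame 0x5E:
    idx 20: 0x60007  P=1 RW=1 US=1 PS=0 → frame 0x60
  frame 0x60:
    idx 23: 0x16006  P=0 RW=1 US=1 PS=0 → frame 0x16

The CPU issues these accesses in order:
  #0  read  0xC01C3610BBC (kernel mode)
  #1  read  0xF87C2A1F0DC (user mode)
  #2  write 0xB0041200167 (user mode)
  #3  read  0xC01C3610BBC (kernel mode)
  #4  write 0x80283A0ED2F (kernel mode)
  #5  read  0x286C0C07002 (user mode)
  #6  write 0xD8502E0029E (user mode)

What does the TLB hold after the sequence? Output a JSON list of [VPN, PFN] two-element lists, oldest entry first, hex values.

Walk each access:
#0 VA=0xC01C3610BBC (r,kernel):
  L0 @0x29[24] → 0x2A007  P=1,RW=1,US=1,PS=0
  L1 @0x2A[7] → 0x2C007  P=1,RW=1,US=1,PS=0
  L2 @0x2C[27] → 0x30007  P=1,RW=1,US=1,PS=0
  L3 @0x30[16] → 0x33007  P=1,RW=1,US=1,PS=0
  ✓ 0x33BBC  — 4 lookups
#1 VA=0xF87C2A1F0DC (r,user):
  L0 @0x29[31] → 0x37007  P=1,RW=1,US=1,PS=0
  L1 @0x37[31] → 0x38007  P=1,RW=1,US=1,PS=0
  L2 @0x38[21] → 0x3A007  P=1,RW=1,US=1,PS=0
  L3 @0x3A[31] → 0x3C007  P=1,RW=1,US=1,PS=0
  ✓ 0x3C0DC  — 4 lookups
#2 VA=0xB0041200167 (w,user):
  L0 @0x29[22] → 0x3D007  P=1,RW=1,US=1,PS=0
  L1 @0x3D[1] → 0x3E007  P=1,RW=1,US=1,PS=0
  L2 @0x3E[9] → 0x40007  P=1,RW=1,US=1,PS=0
  L3 @0x40[0] → 0x43003  P=1,RW=1,US=0,PS=0
  ⇒ fault: PROTECTION_VIOLATION  — 4 lookups
#3 VA=0xC01C3610BBC (r,kernel):
  TLB hit vpn=0xC01C3610 → PA=0x33BBC
#4 VA=0x80283A0ED2F (w,kernel):
  L0 @0x29[16] → 0x44007  P=1,RW=1,US=1,PS=0
  L1 @0x44[10] → 0x47007  P=1,RW=1,US=1,PS=0
  L2 @0x47[29] → 0x4B007  P=1,RW=1,US=1,PS=0
  L3 @0x4B[14] → 0x4F007  P=1,RW=1,US=1,PS=0
  ✓ 0x4FD2F  — 4 lookups
#5 VA=0x286C0C07002 (r,user):
  L0 @0x29[5] → 0x52007  P=1,RW=1,US=1,PS=0
  L1 @0x52[27] → 0x55007  P=1,RW=1,US=1,PS=0
  L2 @0x55[6] → 0x58007  P=1,RW=1,US=1,PS=0
  L3 @0x58[7] → 0x5C007  P=1,RW=1,US=1,PS=0
  ✓ 0x5C002  — 4 lookups
#6 VA=0xD8502E0029E (w,user):
  L0 @0x29[27] → 0x5E007  P=1,RW=1,US=1,PS=0
  L1 @0x5E[20] → 0x60007  P=1,RW=1,US=1,PS=0
  L2 @0x60[23] → 0x16006  P=0,RW=1,US=1,PS=0
  ⇒ fault: PAGE_NOT_PRESENT  — 3 lookups

TLB: [["0xF87C2A1F", "0x3C"], ["0xC01C3610", "0x33"], ["0x80283A0E", "0x4F"], ["0x286C0C07", "0x5C"]]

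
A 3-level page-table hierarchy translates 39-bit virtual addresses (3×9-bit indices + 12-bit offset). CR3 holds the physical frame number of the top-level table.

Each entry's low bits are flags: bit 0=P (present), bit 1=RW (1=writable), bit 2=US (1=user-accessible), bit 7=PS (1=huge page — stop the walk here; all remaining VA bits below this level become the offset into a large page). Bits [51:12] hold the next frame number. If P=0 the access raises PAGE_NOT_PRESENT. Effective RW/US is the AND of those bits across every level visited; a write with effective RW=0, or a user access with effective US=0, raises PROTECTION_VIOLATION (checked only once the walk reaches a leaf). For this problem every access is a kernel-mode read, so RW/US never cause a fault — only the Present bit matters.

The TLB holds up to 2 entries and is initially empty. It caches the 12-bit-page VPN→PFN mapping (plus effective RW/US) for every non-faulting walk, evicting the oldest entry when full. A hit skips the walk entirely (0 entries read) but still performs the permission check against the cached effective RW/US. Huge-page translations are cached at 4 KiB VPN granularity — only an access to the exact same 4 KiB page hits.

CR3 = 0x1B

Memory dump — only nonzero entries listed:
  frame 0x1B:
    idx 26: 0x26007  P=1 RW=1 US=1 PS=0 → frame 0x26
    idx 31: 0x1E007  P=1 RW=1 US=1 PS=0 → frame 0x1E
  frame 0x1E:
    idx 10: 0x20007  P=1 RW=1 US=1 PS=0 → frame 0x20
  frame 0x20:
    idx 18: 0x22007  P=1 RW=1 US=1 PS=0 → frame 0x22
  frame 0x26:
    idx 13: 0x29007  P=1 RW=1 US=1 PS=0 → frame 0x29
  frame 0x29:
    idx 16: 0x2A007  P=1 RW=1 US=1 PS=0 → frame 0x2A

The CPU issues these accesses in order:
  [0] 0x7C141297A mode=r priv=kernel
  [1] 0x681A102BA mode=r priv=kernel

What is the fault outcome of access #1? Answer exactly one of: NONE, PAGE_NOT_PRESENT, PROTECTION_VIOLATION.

Walk each access:
#0 VA=0x7C141297A (r,kernel):
  L0: frame=0x1B idx=31 entry=0x1E007 [P=1 RW=1 US=1 PS=0]
  L1: frame=0x1E idx=10 entry=0x20007 [P=1 RW=1 US=1 PS=0]
  L2: frame=0x20 idx=18 entry=0x22007 [P=1 RW=1 US=1 PS=0]
  → PA=0x2297A  (3 entries read)
#1 VA=0x681A102BA (r,kernel):
  L0: frame=0x1B idx=26 entry=0x26007 [P=1 RW=1 US=1 PS=0]
  L1: frame=0x26 idx=13 entry=0x29007 [P=1 RW=1 US=1 PS=0]
  L2: frame=0x29 idx=16 entry=0x2A007 [P=1 RW=1 US=1 PS=0]
  → PA=0x2A2BA  (3 entries read)

Access #1 fault: NONE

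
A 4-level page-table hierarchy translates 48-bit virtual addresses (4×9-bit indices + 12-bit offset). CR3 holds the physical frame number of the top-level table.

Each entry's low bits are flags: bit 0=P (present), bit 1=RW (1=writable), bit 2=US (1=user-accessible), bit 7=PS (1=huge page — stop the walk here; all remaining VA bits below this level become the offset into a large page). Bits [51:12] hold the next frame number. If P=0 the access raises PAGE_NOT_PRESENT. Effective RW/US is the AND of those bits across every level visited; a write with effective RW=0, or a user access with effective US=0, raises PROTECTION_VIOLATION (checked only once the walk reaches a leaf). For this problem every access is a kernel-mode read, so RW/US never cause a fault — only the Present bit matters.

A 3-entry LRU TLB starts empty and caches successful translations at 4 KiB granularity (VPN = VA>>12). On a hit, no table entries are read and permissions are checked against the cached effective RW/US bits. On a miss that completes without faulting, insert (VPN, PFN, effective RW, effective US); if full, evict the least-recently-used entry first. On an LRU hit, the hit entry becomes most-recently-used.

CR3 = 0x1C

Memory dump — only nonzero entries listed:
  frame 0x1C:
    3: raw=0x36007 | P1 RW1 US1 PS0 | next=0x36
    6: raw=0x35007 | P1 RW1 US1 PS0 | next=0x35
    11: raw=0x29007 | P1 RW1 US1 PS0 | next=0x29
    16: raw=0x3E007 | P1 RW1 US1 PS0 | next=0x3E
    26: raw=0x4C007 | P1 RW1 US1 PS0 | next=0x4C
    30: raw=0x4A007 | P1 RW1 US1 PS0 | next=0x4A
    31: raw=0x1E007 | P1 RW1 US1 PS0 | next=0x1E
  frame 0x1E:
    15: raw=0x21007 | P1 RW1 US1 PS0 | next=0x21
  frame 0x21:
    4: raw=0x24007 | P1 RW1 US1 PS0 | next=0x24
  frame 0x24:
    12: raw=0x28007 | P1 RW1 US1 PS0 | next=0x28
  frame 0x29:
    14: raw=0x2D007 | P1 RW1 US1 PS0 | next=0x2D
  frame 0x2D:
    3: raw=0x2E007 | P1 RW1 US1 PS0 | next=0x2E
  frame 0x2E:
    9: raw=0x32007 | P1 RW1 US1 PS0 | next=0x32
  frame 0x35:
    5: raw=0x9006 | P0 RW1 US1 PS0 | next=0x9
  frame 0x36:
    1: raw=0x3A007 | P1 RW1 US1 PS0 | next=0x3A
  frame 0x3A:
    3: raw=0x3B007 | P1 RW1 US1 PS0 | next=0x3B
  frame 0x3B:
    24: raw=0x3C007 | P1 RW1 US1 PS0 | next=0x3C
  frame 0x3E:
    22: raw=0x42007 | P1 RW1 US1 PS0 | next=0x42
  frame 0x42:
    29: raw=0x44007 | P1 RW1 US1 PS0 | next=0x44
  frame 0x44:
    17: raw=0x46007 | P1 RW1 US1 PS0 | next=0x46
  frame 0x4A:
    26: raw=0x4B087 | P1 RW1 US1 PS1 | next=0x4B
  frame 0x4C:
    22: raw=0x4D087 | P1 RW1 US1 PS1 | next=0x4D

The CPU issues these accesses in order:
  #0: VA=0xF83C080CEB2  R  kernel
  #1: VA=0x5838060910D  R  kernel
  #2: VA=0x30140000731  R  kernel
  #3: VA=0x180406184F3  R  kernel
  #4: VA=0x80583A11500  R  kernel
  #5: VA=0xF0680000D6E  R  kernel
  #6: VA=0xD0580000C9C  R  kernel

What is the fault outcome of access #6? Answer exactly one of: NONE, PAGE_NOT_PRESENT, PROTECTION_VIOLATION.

Trace:
#0 VA=0xF83C080CEB2 (r,kernel):
  L0: frame=0x1C idx=31 entry=0x1E007 [P=1 RW=1 US=1 PS=0]
  L1: frame=0x1E idx=15 entry=0x21007 [P=1 RW=1 US=1 PS=0]
  L2: frame=0x21 idx=4 entry=0x24007 [P=1 RW=1 US=1 PS=0]
  L3: frame=0x24 idx=12 entry=0x28007 [P=1 RW=1 US=1 PS=0]
  ⇒ phys 0x28EB2  [4 reads]
#1 VA=0x5838060910D (r,kernel):
  L0: frame=0x1C idx=11 entry=0x29007 [P=1 RW=1 US=1 PS=0]
  L1: frame=0x29 idx=14 entry=0x2D007 [P=1 RW=1 US=1 PS=0]
  L2: frame=0x2D idx=3 entry=0x2E007 [P=1 RW=1 US=1 PS=0]
  L3: frame=0x2E idx=9 entry=0x32007 [P=1 RW=1 US=1 PS=0]
  ⇒ phys 0x3210D  [4 reads]
#2 VA=0x30140000731 (r,kernel):
  L0: frame=0x1C idx=6 entry=0x35007 [P=1 RW=1 US=1 PS=0]
  L1: frame=0x35 idx=5 entry=0x9006 [P=0 RW=1 US=1 PS=0]
  → PAGE_NOT_PRESENT  (2 entries read)
#3 VA=0x180406184F3 (r,kernel):
  L0: frame=0x1C idx=3 entry=0x36007 [P=1 RW=1 US=1 PS=0]
  L1: frame=0x36 idx=1 entry=0x3A007 [P=1 RW=1 US=1 PS=0]
  L2: frame=0x3A idx=3 entry=0x3B007 [P=1 RW=1 US=1 PS=0]
  L3: frame=0x3B idx=24 entry=0x3C007 [P=1 RW=1 US=1 PS=0]
  ⇒ phys 0x3C4F3  [4 reads]
#4 VA=0x80583A11500 (r,kernel):
  L0: frame=0x1C idx=16 entry=0x3E007 [P=1 RW=1 US=1 PS=0]
  L1: frame=0x3E idx=22 entry=0x42007 [P=1 RW=1 US=1 PS=0]
  L2: frame=0x42 idx=29 entry=0x44007 [P=1 RW=1 US=1 PS=0]
  L3: frame=0x44 idx=17 entry=0x46007 [P=1 RW=1 US=1 PS=0]
  ⇒ phys 0x46500  [4 reads]
#5 VA=0xF0680000D6E (r,kernel):
  L0: frame=0x1C idx=30 entry=0x4A007 [P=1 RW=1 US=1 PS=0]
  L1: frame=0x4A idx=26 entry=0x4B087 [P=1 RW=1 US=1 PS=1]
  ⇒ phys 0x4BD6E (huge @L1)  [2 reads]
#6 VA=0xD0580000C9C (r,kernel):
  L0: frame=0x1C idx=26 entry=0x4C007 [P=1 RW=1 US=1 PS=0]
  L1: frame=0x4C idx=22 entry=0x4D087 [P=1 RW=1 US=1 PS=1]
  ⇒ phys 0x4DC9C (huge @L1)  [2 reads]

Access #6 fault: NONE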